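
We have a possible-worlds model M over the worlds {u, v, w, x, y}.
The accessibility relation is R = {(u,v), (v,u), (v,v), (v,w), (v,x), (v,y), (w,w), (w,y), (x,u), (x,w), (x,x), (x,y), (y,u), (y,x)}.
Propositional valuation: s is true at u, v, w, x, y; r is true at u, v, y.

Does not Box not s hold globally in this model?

Let φ = not Box not s. Evaluate φ at each world:
  u (successors {v}): φ is true.
  v (successors {u, v, w, x, y}): φ is true.
  w (successors {w, y}): φ is true.
  x (successors {u, w, x, y}): φ is true.
  y (successors {u, x}): φ is true.
For instance, at w:
  At w: Box not s is false, so not Box not s is true.
    At w: Box not s requires not s at every successor {w, y}.
      not s fails at w, so Box not s is false at w.

Yes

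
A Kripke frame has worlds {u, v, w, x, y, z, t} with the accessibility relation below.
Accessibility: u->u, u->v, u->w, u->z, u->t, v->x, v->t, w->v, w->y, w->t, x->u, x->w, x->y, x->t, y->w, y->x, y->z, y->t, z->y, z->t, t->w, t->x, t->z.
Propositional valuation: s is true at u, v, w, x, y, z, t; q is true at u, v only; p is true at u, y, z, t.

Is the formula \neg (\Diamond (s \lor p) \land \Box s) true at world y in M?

No

At y: \Diamond (s \lor p) \land \Box s is true, so \neg (\Diamond (s \lor p) \land \Box s) is false.
  At y: \Diamond (s \lor p) is true, \Box s is true, so \Diamond (s \lor p) \land \Box s is true.
    At y: \Diamond (s \lor p) requires s \lor p at some successor in {w, x, z, t}.
      s \lor p holds at w, so \Diamond (s \lor p) is true at y.
    At y: \Box s requires s at every successor {w, x, z, t}.
      At w: s is true.
      At x: s is true.
      At z: s is true.
      At t: s is true.
    So \Box s is true at y.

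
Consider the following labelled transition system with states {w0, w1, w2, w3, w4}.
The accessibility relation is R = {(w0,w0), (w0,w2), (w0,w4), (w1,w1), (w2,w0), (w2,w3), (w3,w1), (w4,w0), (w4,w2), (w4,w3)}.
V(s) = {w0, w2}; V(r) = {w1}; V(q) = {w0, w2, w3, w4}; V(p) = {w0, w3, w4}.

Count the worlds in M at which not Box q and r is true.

Let φ = not Box q and r. Evaluate φ at each world:
  w0 (successors {w0, w2, w4}): φ is false.
  w1 (successors {w1}): φ is true.
  w2 (successors {w0, w3}): φ is false.
  w3 (successors {w1}): φ is false.
  w4 (successors {w0, w2, w3}): φ is false.
For instance, at w1:
  At w1: not Box q is true, r is true, so not Box q and r is true.
    At w1: Box q is false, so not Box q is true.
      At w1: Box q requires q at every successor {w1}.
        q fails at w1, so Box q is false at w1.
Satisfying worlds: {w1}

1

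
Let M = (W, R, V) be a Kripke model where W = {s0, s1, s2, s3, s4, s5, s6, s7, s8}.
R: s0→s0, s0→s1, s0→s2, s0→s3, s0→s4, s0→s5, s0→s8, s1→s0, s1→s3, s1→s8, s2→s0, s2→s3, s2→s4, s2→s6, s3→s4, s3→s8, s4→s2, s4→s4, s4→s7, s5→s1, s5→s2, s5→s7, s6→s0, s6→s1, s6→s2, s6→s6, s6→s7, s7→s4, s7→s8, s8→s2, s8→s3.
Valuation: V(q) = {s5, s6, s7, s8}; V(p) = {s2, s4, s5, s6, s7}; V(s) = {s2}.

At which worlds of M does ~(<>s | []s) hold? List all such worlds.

s1, s2, s3, s7

Recall that []ψ holds at a world iff ψ holds at every accessible world, and <>ψ holds iff ψ holds at some accessible world.
Let φ = ~(<>s | []s). Evaluate φ at each world:
  s0 (successors {s0, s1, s2, s3, s4, s5, s8}): φ is false.
  s1 (successors {s0, s3, s8}): φ is true.
  s2 (successors {s0, s3, s4, s6}): φ is true.
  s3 (successors {s4, s8}): φ is true.
  s4 (successors {s2, s4, s7}): φ is false.
  s5 (successors {s1, s2, s7}): φ is false.
  s6 (successors {s0, s1, s2, s6, s7}): φ is false.
  s7 (successors {s4, s8}): φ is true.
  s8 (successors {s2, s3}): φ is false.
For instance, at s6:
  At s6: <>s | []s is true, so ~(<>s | []s) is false.
    At s6: <>s is true, []s is false, so <>s | []s is true.
      At s6: <>s requires s at some successor in {s0, s1, s2, s6, s7}.
        s holds at s2, so <>s is true at s6.
      At s6: []s requires s at every successor {s0, s1, s2, s6, s7}.
        s fails at s0, so []s is false at s6.
Satisfying worlds: {s1, s2, s3, s7}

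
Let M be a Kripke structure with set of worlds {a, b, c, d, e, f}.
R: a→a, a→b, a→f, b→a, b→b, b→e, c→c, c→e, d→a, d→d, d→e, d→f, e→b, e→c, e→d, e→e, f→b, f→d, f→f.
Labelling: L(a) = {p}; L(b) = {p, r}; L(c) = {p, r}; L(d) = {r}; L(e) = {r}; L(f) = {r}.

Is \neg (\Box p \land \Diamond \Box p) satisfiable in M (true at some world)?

Let φ = \neg (\Box p \land \Diamond \Box p). Evaluate φ at each world:
  a (successors {a, b, f}): φ is true.
  b (successors {a, b, e}): φ is true.
  c (successors {c, e}): φ is true.
  d (successors {a, d, e, f}): φ is true.
  e (successors {b, c, d, e}): φ is true.
  f (successors {b, d, f}): φ is true.
Detail at a (witness):
  At a: \Box p \land \Diamond \Box p is false, so \neg (\Box p \land \Diamond \Box p) is true.
    At a: \Box p is false, \Diamond \Box p is false, so \Box p \land \Diamond \Box p is false.
      At a: \Box p requires p at every successor {a, b, f}.
        p fails at f, so \Box p is false at a.
      At a: \Diamond \Box p requires \Box p at some successor in {a, b, f}.
        At a: \Box p is false.
        At b: \Box p is false.
        At f: \Box p is false.
      So \Diamond \Box p is false at a.

Yes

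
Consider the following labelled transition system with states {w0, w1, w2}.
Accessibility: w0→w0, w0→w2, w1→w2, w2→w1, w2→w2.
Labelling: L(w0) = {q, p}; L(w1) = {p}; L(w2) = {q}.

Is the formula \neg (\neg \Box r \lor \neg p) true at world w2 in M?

No

At w2: \neg \Box r \lor \neg p is true, so \neg (\neg \Box r \lor \neg p) is false.
  At w2: \neg \Box r is true, \neg p is true, so \neg \Box r \lor \neg p is true.
    At w2: \Box r is false, so \neg \Box r is true.
      At w2: \Box r requires r at every successor {w1, w2}.
        r fails at w1, so \Box r is false at w2.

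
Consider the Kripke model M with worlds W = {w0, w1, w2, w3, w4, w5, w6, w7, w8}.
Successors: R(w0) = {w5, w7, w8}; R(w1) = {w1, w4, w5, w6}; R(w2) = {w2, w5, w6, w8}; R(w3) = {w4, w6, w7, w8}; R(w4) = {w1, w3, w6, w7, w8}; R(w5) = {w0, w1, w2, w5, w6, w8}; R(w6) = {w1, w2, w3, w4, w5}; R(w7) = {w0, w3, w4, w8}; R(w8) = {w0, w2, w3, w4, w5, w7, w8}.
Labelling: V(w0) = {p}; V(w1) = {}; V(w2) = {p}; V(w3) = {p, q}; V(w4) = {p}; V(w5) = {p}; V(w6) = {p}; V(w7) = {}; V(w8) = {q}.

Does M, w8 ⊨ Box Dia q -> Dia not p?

Recall that Box ψ holds at a world iff ψ holds at every accessible world, and Dia ψ holds iff ψ holds at some accessible world.
At w8: Box Dia q is true, Dia not p is true, so Box Dia q -> Dia not p is true.
  At w8: Box Dia q requires Dia q at every successor {w0, w2, w3, w4, w5, w7, w8}.
    At w0: Dia q is true.
    At w2: Dia q is true.
    At w3: Dia q is true.
    At w4: Dia q is true.
    At w5: Dia q is true.
    At w7: Dia q is true.
    At w8: Dia q is true.
  So Box Dia q is true at w8.
  At w8: Dia not p requires not p at some successor in {w0, w2, w3, w4, w5, w7, w8}.
    not p holds at w7, so Dia not p is true at w8.

Yes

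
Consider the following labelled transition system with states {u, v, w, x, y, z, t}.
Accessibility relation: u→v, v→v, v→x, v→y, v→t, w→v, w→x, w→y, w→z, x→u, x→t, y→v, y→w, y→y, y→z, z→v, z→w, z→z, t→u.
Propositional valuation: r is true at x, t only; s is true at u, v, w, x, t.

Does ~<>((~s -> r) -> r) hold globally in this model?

No

Recall that <>ψ holds at a world iff ψ holds at some accessible world.
Let φ = ~<>((~s -> r) -> r). Evaluate φ at each world:
  u (successors {v}): φ is true.
  v (successors {v, x, y, t}): φ is false.
  w (successors {v, x, y, z}): φ is false.
  x (successors {u, t}): φ is false.
  y (successors {v, w, y, z}): φ is false.
  z (successors {v, w, z}): φ is false.
  t (successors {u}): φ is true.
Detail at v (counterexample):
  At v: <>((~s -> r) -> r) is true, so ~<>((~s -> r) -> r) is false.
    At v: <>((~s -> r) -> r) requires (~s -> r) -> r at some successor in {v, x, y, t}.
      (~s -> r) -> r holds at x, so <>((~s -> r) -> r) is true at v.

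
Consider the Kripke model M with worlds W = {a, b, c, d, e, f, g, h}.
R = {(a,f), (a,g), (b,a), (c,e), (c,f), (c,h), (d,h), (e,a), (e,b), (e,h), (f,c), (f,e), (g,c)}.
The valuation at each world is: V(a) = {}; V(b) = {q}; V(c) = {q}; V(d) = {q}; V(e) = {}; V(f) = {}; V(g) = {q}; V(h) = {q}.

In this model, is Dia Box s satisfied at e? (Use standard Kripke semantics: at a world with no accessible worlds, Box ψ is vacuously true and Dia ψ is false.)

Recall that Box ψ holds at a world iff ψ holds at every accessible world, and Dia ψ holds iff ψ holds at some accessible world.
At e: Dia Box s requires Box s at some successor in {a, b, h}.
  Box s holds at h, so Dia Box s is true at e.
    At h: no accessible worlds, so Box s holds vacuously.

Yes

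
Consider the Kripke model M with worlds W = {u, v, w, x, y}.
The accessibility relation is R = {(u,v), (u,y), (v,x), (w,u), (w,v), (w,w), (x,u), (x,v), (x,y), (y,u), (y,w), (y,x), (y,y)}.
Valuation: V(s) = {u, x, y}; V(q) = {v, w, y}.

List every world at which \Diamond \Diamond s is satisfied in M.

u, v, w, x, y

Let φ = \Diamond \Diamond s. Evaluate φ at each world:
  u (successors {v, y}): φ is true.
  v (successors {x}): φ is true.
  w (successors {u, v, w}): φ is true.
  x (successors {u, v, y}): φ is true.
  y (successors {u, w, x, y}): φ is true.
For instance, at w:
  At w: \Diamond \Diamond s requires \Diamond s at some successor in {u, v, w}.
    \Diamond s holds at u, so \Diamond \Diamond s is true at w.
      At u: \Diamond s requires s at some successor in {v, y}.
        s holds at y, so \Diamond s is true at u.
Satisfying worlds: {u, v, w, x, y}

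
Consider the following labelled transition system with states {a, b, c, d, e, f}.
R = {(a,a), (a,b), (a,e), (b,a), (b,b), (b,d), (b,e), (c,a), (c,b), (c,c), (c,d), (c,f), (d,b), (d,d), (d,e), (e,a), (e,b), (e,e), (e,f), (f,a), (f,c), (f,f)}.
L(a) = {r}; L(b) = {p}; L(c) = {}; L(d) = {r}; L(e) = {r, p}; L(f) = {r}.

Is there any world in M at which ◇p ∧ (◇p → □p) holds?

No

Let φ = ◇p ∧ (◇p → □p). Evaluate φ at each world:
  a (successors {a, b, e}): φ is false.
  b (successors {a, b, d, e}): φ is false.
  c (successors {a, b, c, d, f}): φ is false.
  d (successors {b, d, e}): φ is false.
  e (successors {a, b, e, f}): φ is false.
  f (successors {a, c, f}): φ is false.
For instance, at b:
  At b: ◇p is true, ◇p → □p is false, so ◇p ∧ (◇p → □p) is false.
    At b: ◇p requires p at some successor in {a, b, d, e}.
      p holds at b, so ◇p is true at b.
    At b: ◇p is true, □p is false, so ◇p → □p is false.
      At b: ◇p requires p at some successor in {a, b, d, e}.
        p holds at b, so ◇p is true at b.
      At b: □p requires p at every successor {a, b, d, e}.
        p fails at a, so □p is false at b.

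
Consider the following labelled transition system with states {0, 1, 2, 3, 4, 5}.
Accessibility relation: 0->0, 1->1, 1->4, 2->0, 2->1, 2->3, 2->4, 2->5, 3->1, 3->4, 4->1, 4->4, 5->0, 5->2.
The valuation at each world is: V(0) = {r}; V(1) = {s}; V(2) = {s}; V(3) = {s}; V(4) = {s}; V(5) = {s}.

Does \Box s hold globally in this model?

No

Recall that \Box ψ holds at a world iff ψ holds at every accessible world, and \Diamond ψ holds iff ψ holds at some accessible world.
Let φ = \Box s. Evaluate φ at each world:
  0 (successors {0}): φ is false.
  1 (successors {1, 4}): φ is true.
  2 (successors {0, 1, 3, 4, 5}): φ is false.
  3 (successors {1, 4}): φ is true.
  4 (successors {1, 4}): φ is true.
  5 (successors {0, 2}): φ is false.
Detail at 0 (counterexample):
  At 0: \Box s requires s at every successor {0}.
    s fails at 0, so \Box s is false at 0.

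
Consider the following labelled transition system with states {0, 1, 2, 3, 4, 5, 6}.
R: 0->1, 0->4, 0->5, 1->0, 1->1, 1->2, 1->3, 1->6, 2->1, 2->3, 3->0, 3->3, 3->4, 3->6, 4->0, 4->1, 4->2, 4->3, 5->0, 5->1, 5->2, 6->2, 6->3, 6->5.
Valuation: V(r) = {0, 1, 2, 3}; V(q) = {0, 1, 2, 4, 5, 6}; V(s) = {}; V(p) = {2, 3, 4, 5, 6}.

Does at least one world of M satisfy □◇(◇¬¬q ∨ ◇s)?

Let φ = □◇(◇¬¬q ∨ ◇s). Evaluate φ at each world:
  0 (successors {1, 4, 5}): φ is true.
  1 (successors {0, 1, 2, 3, 6}): φ is true.
  2 (successors {1, 3}): φ is true.
  3 (successors {0, 3, 4, 6}): φ is true.
  4 (successors {0, 1, 2, 3}): φ is true.
  5 (successors {0, 1, 2}): φ is true.
  6 (successors {2, 3, 5}): φ is true.
Detail at 0 (witness):
  At 0: □◇(◇¬¬q ∨ ◇s) requires ◇(◇¬¬q ∨ ◇s) at every successor {1, 4, 5}.
      At 1: ◇(◇¬¬q ∨ ◇s) requires ◇¬¬q ∨ ◇s at some successor in {0, 1, 2, 3, 6}.
        ◇¬¬q ∨ ◇s holds at 0, so ◇(◇¬¬q ∨ ◇s) is true at 1.
      At 4: ◇(◇¬¬q ∨ ◇s) requires ◇¬¬q ∨ ◇s at some successor in {0, 1, 2, 3}.
        ◇¬¬q ∨ ◇s holds at 0, so ◇(◇¬¬q ∨ ◇s) is true at 4.
      At 5: ◇(◇¬¬q ∨ ◇s) requires ◇¬¬q ∨ ◇s at some successor in {0, 1, 2}.
        ◇¬¬q ∨ ◇s holds at 0, so ◇(◇¬¬q ∨ ◇s) is true at 5.
  So □◇(◇¬¬q ∨ ◇s) is true at 0.

Yes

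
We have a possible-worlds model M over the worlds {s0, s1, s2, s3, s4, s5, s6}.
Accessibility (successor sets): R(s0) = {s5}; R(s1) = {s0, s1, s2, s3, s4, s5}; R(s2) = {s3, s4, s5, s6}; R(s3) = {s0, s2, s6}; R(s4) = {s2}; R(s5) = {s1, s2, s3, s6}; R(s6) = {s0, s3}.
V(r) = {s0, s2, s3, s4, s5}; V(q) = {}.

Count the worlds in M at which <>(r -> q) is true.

Let φ = <>(r -> q). Evaluate φ at each world:
  s0 (successors {s5}): φ is false.
  s1 (successors {s0, s1, s2, s3, s4, s5}): φ is true.
  s2 (successors {s3, s4, s5, s6}): φ is true.
  s3 (successors {s0, s2, s6}): φ is true.
  s4 (successors {s2}): φ is false.
  s5 (successors {s1, s2, s3, s6}): φ is true.
  s6 (successors {s0, s3}): φ is false.
For instance, at s2:
  At s2: <>(r -> q) requires r -> q at some successor in {s3, s4, s5, s6}.
    r -> q holds at s6, so <>(r -> q) is true at s2.
Satisfying worlds: {s1, s2, s3, s5}

4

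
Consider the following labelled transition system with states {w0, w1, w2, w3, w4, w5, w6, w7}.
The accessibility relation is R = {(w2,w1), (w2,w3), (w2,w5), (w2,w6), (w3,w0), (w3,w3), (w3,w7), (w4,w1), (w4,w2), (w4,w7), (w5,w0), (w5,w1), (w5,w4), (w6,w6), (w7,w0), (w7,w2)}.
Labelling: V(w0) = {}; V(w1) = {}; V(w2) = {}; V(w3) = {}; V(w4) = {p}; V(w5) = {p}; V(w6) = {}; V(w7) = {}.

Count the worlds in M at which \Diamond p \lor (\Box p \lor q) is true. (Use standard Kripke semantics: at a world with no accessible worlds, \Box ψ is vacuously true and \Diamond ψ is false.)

Recall that \Box ψ holds at a world iff ψ holds at every accessible world, and \Diamond ψ holds iff ψ holds at some accessible world.
Let φ = \Diamond p \lor (\Box p \lor q). Evaluate φ at each world:
  w0 (successors ∅): φ is true.
  w1 (successors ∅): φ is true.
  w2 (successors {w1, w3, w5, w6}): φ is true.
  w3 (successors {w0, w3, w7}): φ is false.
  w4 (successors {w1, w2, w7}): φ is false.
  w5 (successors {w0, w1, w4}): φ is true.
  w6 (successors {w6}): φ is false.
  w7 (successors {w0, w2}): φ is false.
For instance, at w4:
  At w4: \Diamond p is false, \Box p \lor q is false, so \Diamond p \lor (\Box p \lor q) is false.
    At w4: \Diamond p requires p at some successor in {w1, w2, w7}.
      At w1: p is false.
      At w2: p is false.
      At w7: p is false.
    So \Diamond p is false at w4.
    At w4: \Box p is false, q is false, so \Box p \lor q is false.
      At w4: \Box p requires p at every successor {w1, w2, w7}.
        p fails at w1, so \Box p is false at w4.
Satisfying worlds: {w0, w1, w2, w5}

4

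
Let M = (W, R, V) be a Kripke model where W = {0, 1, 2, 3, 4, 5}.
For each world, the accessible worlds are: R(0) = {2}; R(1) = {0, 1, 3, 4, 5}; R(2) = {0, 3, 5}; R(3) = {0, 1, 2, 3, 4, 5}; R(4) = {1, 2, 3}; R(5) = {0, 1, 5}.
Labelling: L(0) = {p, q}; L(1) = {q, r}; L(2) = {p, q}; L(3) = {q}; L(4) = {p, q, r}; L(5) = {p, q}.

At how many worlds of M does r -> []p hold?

Let φ = r -> []p. Evaluate φ at each world:
  0 (successors {2}): φ is true.
  1 (successors {0, 1, 3, 4, 5}): φ is false.
  2 (successors {0, 3, 5}): φ is true.
  3 (successors {0, 1, 2, 3, 4, 5}): φ is true.
  4 (successors {1, 2, 3}): φ is false.
  5 (successors {0, 1, 5}): φ is true.
For instance, at 4:
  At 4: r is true, []p is false, so r -> []p is false.
    At 4: []p requires p at every successor {1, 2, 3}.
      p fails at 1, so []p is false at 4.
Satisfying worlds: {0, 2, 3, 5}

4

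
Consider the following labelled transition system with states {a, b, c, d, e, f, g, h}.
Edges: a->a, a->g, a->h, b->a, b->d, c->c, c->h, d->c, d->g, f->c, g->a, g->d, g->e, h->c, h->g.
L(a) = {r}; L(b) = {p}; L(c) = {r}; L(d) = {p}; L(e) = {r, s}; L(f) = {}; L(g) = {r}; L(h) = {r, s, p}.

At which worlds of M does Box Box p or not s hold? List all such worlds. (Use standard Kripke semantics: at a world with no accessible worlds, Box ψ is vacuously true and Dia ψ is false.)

Let φ = Box Box p or not s. Evaluate φ at each world:
  a (successors {a, g, h}): φ is true.
  b (successors {a, d}): φ is true.
  c (successors {c, h}): φ is true.
  d (successors {c, g}): φ is true.
  e (successors ∅): φ is true.
  f (successors {c}): φ is true.
  g (successors {a, d, e}): φ is true.
  h (successors {c, g}): φ is false.
For instance, at d:
  At d: Box Box p is false, not s is true, so Box Box p or not s is true.
    At d: Box Box p requires Box p at every successor {c, g}.
      Box p fails at c, so Box Box p is false at d.
Satisfying worlds: {a, b, c, d, e, f, g}

a, b, c, d, e, f, g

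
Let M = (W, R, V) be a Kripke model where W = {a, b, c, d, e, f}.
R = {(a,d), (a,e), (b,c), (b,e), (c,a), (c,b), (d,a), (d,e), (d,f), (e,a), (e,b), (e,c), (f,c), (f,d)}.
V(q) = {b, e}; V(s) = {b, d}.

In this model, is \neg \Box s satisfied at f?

Recall that \Box ψ holds at a world iff ψ holds at every accessible world, and \Diamond ψ holds iff ψ holds at some accessible world.
At f: \Box s is false, so \neg \Box s is true.
  At f: \Box s requires s at every successor {c, d}.
    s fails at c, so \Box s is false at f.

Yes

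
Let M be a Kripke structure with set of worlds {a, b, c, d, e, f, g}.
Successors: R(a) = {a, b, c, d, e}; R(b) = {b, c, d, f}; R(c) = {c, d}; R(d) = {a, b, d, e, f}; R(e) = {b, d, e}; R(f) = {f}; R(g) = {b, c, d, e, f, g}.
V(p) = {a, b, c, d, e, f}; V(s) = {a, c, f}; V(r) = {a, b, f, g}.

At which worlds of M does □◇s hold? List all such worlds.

b, c, f

Let φ = □◇s. Evaluate φ at each world:
  a (successors {a, b, c, d, e}): φ is false.
  b (successors {b, c, d, f}): φ is true.
  c (successors {c, d}): φ is true.
  d (successors {a, b, d, e, f}): φ is false.
  e (successors {b, d, e}): φ is false.
  f (successors {f}): φ is true.
  g (successors {b, c, d, e, f, g}): φ is false.
For instance, at d:
  At d: □◇s requires ◇s at every successor {a, b, d, e, f}.
    ◇s fails at e, so □◇s is false at d.
      At e: ◇s requires s at some successor in {b, d, e}.
        At b: s is false.
        At d: s is false.
        At e: s is false.
      So ◇s is false at e.
Satisfying worlds: {b, c, f}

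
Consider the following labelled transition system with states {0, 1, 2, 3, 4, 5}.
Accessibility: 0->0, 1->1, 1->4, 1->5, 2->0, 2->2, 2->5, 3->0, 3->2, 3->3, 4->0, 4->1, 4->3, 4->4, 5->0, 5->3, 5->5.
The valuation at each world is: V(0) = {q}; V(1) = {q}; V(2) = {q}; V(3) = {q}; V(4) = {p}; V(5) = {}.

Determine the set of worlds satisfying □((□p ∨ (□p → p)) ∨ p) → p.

Let φ = □((□p ∨ (□p → p)) ∨ p) → p. Evaluate φ at each world:
  0 (successors {0}): φ is false.
  1 (successors {1, 4, 5}): φ is false.
  2 (successors {0, 2, 5}): φ is false.
  3 (successors {0, 2, 3}): φ is false.
  4 (successors {0, 1, 3, 4}): φ is true.
  5 (successors {0, 3, 5}): φ is false.
For instance, at 3:
  At 3: □((□p ∨ (□p → p)) ∨ p) is true, p is false, so □((□p ∨ (□p → p)) ∨ p) → p is false.
    At 3: □((□p ∨ (□p → p)) ∨ p) requires (□p ∨ (□p → p)) ∨ p at every successor {0, 2, 3}.
      At 0: (□p ∨ (□p → p)) ∨ p is true.
      At 2: (□p ∨ (□p → p)) ∨ p is true.
      At 3: (□p ∨ (□p → p)) ∨ p is true.
    So □((□p ∨ (□p → p)) ∨ p) is true at 3.
Satisfying worlds: {4}

4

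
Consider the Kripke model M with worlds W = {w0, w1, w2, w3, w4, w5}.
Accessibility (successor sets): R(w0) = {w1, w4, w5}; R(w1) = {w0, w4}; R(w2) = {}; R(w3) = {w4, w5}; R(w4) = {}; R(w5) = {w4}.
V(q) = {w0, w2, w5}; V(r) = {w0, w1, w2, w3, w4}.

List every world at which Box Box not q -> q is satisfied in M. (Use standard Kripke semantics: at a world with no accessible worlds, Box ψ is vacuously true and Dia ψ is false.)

w0, w1, w2, w5

Let φ = Box Box not q -> q. Evaluate φ at each world:
  w0 (successors {w1, w4, w5}): φ is true.
  w1 (successors {w0, w4}): φ is true.
  w2 (successors ∅): φ is true.
  w3 (successors {w4, w5}): φ is false.
  w4 (successors ∅): φ is false.
  w5 (successors {w4}): φ is true.
For instance, at w0:
  At w0: Box Box not q is false, q is true, so Box Box not q -> q is true.
    At w0: Box Box not q requires Box not q at every successor {w1, w4, w5}.
      Box not q fails at w1, so Box Box not q is false at w0.
Satisfying worlds: {w0, w1, w2, w5}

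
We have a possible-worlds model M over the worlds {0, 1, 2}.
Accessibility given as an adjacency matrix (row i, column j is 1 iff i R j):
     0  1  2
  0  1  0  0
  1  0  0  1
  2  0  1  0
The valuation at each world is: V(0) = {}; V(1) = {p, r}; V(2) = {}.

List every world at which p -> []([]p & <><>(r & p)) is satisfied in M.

0, 2

Let φ = p -> []([]p & <><>(r & p)). Evaluate φ at each world:
  0 (successors {0}): φ is true.
  1 (successors {2}): φ is false.
  2 (successors {1}): φ is true.
For instance, at 0:
  At 0: p is false, []([]p & <><>(r & p)) is false, so p -> []([]p & <><>(r & p)) is true.
    At 0: []([]p & <><>(r & p)) requires []p & <><>(r & p) at every successor {0}.
      []p & <><>(r & p) fails at 0, so []([]p & <><>(r & p)) is false at 0.
Satisfying worlds: {0, 2}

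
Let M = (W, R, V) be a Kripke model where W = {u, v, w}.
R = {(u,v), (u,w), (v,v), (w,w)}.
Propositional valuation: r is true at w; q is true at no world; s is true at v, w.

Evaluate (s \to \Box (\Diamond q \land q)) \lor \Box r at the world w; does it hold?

Recall that \Box ψ holds at a world iff ψ holds at every accessible world, and \Diamond ψ holds iff ψ holds at some accessible world.
At w: s \to \Box (\Diamond q \land q) is false, \Box r is true, so (s \to \Box (\Diamond q \land q)) \lor \Box r is true.
  At w: s is true, \Box (\Diamond q \land q) is false, so s \to \Box (\Diamond q \land q) is false.
    At w: \Box (\Diamond q \land q) requires \Diamond q \land q at every successor {w}.
      \Diamond q \land q fails at w, so \Box (\Diamond q \land q) is false at w.
  At w: \Box r requires r at every successor {w}.
    At w: r is true.
  So \Box r is true at w.

Yes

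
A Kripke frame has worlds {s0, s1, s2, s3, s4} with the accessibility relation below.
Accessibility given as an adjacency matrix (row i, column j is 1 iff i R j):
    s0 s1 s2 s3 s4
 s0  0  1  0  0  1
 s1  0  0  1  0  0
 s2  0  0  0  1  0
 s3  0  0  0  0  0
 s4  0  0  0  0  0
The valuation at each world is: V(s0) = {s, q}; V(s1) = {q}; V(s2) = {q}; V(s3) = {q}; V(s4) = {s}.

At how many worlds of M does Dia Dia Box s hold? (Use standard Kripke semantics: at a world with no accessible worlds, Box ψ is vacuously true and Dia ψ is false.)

Let φ = Dia Dia Box s. Evaluate φ at each world:
  s0 (successors {s1, s4}): φ is false.
  s1 (successors {s2}): φ is true.
  s2 (successors {s3}): φ is false.
  s3 (successors ∅): φ is false.
  s4 (successors ∅): φ is false.
For instance, at s0:
  At s0: Dia Dia Box s requires Dia Box s at some successor in {s1, s4}.
    At s1: Dia Box s is false.
    At s4: Dia Box s is false.
  So Dia Dia Box s is false at s0.
Satisfying worlds: {s1}

1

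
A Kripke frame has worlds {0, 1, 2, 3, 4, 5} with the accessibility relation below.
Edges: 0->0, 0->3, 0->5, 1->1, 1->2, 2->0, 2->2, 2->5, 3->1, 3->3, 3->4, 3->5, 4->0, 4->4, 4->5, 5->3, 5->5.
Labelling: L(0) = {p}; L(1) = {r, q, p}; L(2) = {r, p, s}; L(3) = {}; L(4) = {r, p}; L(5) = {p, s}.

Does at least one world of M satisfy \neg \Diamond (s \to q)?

Let φ = \neg \Diamond (s \to q). Evaluate φ at each world:
  0 (successors {0, 3, 5}): φ is false.
  1 (successors {1, 2}): φ is false.
  2 (successors {0, 2, 5}): φ is false.
  3 (successors {1, 3, 4, 5}): φ is false.
  4 (successors {0, 4, 5}): φ is false.
  5 (successors {3, 5}): φ is false.
For instance, at 0:
  At 0: \Diamond (s \to q) is true, so \neg \Diamond (s \to q) is false.
    At 0: \Diamond (s \to q) requires s \to q at some successor in {0, 3, 5}.
      s \to q holds at 0, so \Diamond (s \to q) is true at 0.

No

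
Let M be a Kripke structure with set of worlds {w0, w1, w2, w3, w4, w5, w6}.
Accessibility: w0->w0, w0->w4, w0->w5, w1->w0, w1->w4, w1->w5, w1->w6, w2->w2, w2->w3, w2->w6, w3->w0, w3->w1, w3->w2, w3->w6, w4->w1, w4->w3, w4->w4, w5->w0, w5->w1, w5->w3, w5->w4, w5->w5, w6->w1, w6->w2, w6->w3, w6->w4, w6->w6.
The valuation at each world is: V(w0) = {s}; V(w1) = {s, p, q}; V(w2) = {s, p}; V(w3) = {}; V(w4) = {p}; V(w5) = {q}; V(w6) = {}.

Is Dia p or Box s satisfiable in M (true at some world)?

Let φ = Dia p or Box s. Evaluate φ at each world:
  w0 (successors {w0, w4, w5}): φ is true.
  w1 (successors {w0, w4, w5, w6}): φ is true.
  w2 (successors {w2, w3, w6}): φ is true.
  w3 (successors {w0, w1, w2, w6}): φ is true.
  w4 (successors {w1, w3, w4}): φ is true.
  w5 (successors {w0, w1, w3, w4, w5}): φ is true.
  w6 (successors {w1, w2, w3, w4, w6}): φ is true.
Detail at w0 (witness):
  At w0: Dia p is true, Box s is false, so Dia p or Box s is true.
    At w0: Dia p requires p at some successor in {w0, w4, w5}.
      p holds at w4, so Dia p is true at w0.
    At w0: Box s requires s at every successor {w0, w4, w5}.
      s fails at w4, so Box s is false at w0.

Yes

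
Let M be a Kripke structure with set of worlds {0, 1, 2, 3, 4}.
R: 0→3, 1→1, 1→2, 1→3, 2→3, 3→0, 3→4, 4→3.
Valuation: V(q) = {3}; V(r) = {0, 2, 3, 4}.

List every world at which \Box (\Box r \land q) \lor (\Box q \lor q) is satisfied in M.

0, 2, 3, 4

Let φ = \Box (\Box r \land q) \lor (\Box q \lor q). Evaluate φ at each world:
  0 (successors {3}): φ is true.
  1 (successors {1, 2, 3}): φ is false.
  2 (successors {3}): φ is true.
  3 (successors {0, 4}): φ is true.
  4 (successors {3}): φ is true.
For instance, at 2:
  At 2: \Box (\Box r \land q) is true, \Box q \lor q is true, so \Box (\Box r \land q) \lor (\Box q \lor q) is true.
    At 2: \Box (\Box r \land q) requires \Box r \land q at every successor {3}.
      At 3: \Box r \land q is true.
    So \Box (\Box r \land q) is true at 2.
    At 2: \Box q is true, q is false, so \Box q \lor q is true.
      At 2: \Box q requires q at every successor {3}.
        At 3: q is true.
      So \Box q is true at 2.
Satisfying worlds: {0, 2, 3, 4}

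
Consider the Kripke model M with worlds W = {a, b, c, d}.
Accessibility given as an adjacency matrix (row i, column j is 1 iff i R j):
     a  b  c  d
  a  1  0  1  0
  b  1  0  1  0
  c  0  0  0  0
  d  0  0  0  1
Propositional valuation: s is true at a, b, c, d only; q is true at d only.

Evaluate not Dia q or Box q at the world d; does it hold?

Yes

At d: not Dia q is false, Box q is true, so not Dia q or Box q is true.
  At d: Dia q is true, so not Dia q is false.
    At d: Dia q requires q at some successor in {d}.
      q holds at d, so Dia q is true at d.
  At d: Box q requires q at every successor {d}.
    At d: q is true.
  So Box q is true at d.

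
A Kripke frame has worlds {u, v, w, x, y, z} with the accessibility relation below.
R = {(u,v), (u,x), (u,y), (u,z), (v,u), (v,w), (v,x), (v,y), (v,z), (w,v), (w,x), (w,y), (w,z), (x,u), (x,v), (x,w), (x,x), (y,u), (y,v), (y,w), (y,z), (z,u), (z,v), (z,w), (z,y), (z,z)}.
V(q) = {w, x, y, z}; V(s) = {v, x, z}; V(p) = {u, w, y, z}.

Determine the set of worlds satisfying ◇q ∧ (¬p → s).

Let φ = ◇q ∧ (¬p → s). Evaluate φ at each world:
  u (successors {v, x, y, z}): φ is true.
  v (successors {u, w, x, y, z}): φ is true.
  w (successors {v, x, y, z}): φ is true.
  x (successors {u, v, w, x}): φ is true.
  y (successors {u, v, w, z}): φ is true.
  z (successors {u, v, w, y, z}): φ is true.
For instance, at w:
  At w: ◇q is true, ¬p → s is true, so ◇q ∧ (¬p → s) is true.
    At w: ◇q requires q at some successor in {v, x, y, z}.
      q holds at x, so ◇q is true at w.
Satisfying worlds: {u, v, w, x, y, z}

u, v, w, x, y, z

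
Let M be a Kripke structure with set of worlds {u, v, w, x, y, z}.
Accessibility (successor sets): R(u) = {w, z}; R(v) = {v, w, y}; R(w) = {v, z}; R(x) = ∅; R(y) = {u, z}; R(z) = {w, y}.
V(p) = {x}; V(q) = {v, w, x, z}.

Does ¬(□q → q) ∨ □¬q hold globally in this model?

Let φ = ¬(□q → q) ∨ □¬q. Evaluate φ at each world:
  u (successors {w, z}): φ is true.
  v (successors {v, w, y}): φ is false.
  w (successors {v, z}): φ is false.
  x (successors ∅): φ is true.
  y (successors {u, z}): φ is false.
  z (successors {w, y}): φ is false.
Detail at v (counterexample):
  At v: ¬(□q → q) is false, □¬q is false, so ¬(□q → q) ∨ □¬q is false.
    At v: □q → q is true, so ¬(□q → q) is false.
      At v: □q is false, q is true, so □q → q is true.
    At v: □¬q requires ¬q at every successor {v, w, y}.
      ¬q fails at v, so □¬q is false at v.

No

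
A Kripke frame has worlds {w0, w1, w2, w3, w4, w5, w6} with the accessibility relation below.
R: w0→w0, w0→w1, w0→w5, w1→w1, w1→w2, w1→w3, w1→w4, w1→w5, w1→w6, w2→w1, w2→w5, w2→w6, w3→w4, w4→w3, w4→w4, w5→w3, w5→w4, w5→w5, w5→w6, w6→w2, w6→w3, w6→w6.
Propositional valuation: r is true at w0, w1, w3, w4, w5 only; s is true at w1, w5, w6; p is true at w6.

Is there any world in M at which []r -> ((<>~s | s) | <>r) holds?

Yes

Let φ = []r -> ((<>~s | s) | <>r). Evaluate φ at each world:
  w0 (successors {w0, w1, w5}): φ is true.
  w1 (successors {w1, w2, w3, w4, w5, w6}): φ is true.
  w2 (successors {w1, w5, w6}): φ is true.
  w3 (successors {w4}): φ is true.
  w4 (successors {w3, w4}): φ is true.
  w5 (successors {w3, w4, w5, w6}): φ is true.
  w6 (successors {w2, w3, w6}): φ is true.
Detail at w0 (witness):
  At w0: []r is true, (<>~s | s) | <>r is true, so []r -> ((<>~s | s) | <>r) is true.
    At w0: []r requires r at every successor {w0, w1, w5}.
      At w0: r is true.
      At w1: r is true.
      At w5: r is true.
    So []r is true at w0.
    At w0: <>~s | s is true, <>r is true, so (<>~s | s) | <>r is true.
      At w0: <>~s is true, s is false, so <>~s | s is true.
      At w0: <>r requires r at some successor in {w0, w1, w5}.
        r holds at w0, so <>r is true at w0.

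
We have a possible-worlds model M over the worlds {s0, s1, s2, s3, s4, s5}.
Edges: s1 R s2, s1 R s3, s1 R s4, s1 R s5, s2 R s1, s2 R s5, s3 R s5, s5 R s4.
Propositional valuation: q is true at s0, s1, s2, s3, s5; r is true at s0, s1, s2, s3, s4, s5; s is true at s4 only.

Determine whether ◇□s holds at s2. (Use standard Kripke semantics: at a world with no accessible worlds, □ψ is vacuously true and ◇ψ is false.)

Recall that □ψ holds at a world iff ψ holds at every accessible world, and ◇ψ holds iff ψ holds at some accessible world.
At s2: ◇□s requires □s at some successor in {s1, s5}.
  □s holds at s5, so ◇□s is true at s2.
    At s5: □s requires s at every successor {s4}.
      At s4: s is true.
    So □s is true at s5.

Yes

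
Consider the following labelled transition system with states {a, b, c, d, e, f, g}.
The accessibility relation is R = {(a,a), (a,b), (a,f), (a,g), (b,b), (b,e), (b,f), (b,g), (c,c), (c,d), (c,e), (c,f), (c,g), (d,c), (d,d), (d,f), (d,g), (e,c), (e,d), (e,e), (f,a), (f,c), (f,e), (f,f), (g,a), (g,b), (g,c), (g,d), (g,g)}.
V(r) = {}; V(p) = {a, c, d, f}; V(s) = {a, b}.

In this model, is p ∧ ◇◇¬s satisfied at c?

Yes

At c: p is true, ◇◇¬s is true, so p ∧ ◇◇¬s is true.
  At c: ◇◇¬s requires ◇¬s at some successor in {c, d, e, f, g}.
    ◇¬s holds at c, so ◇◇¬s is true at c.
      At c: ◇¬s requires ¬s at some successor in {c, d, e, f, g}.
        ¬s holds at c, so ◇¬s is true at c.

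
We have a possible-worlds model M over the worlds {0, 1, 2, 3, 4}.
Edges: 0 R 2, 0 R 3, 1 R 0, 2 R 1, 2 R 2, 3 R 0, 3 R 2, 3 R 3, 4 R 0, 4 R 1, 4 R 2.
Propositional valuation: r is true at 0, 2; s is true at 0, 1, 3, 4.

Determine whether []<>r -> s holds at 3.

At 3: []<>r is true, s is true, so []<>r -> s is true.
  At 3: []<>r requires <>r at every successor {0, 2, 3}.
      At 0: <>r requires r at some successor in {2, 3}.
        r holds at 2, so <>r is true at 0.
      At 2: <>r requires r at some successor in {1, 2}.
        r holds at 2, so <>r is true at 2.
      At 3: <>r requires r at some successor in {0, 2, 3}.
        r holds at 0, so <>r is true at 3.
  So []<>r is true at 3.

Yes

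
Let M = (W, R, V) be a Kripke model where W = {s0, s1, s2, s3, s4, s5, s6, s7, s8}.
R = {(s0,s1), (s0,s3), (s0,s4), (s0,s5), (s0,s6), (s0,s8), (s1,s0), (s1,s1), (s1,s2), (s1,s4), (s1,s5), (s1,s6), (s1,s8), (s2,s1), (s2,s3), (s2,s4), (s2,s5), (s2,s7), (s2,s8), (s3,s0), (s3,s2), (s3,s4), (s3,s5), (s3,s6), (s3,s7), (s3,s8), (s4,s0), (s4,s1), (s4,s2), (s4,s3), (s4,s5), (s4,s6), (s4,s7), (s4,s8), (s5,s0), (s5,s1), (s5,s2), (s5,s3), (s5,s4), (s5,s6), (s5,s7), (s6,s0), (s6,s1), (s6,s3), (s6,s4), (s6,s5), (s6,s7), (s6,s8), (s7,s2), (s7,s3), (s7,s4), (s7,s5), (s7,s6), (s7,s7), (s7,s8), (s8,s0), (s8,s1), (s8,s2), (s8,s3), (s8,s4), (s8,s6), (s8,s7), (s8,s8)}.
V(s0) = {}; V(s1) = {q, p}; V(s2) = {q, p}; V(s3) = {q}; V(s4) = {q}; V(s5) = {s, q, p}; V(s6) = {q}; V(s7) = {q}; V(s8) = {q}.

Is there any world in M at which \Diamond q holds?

Yes

Recall that \Diamond ψ holds at a world iff ψ holds at some accessible world.
Let φ = \Diamond q. Evaluate φ at each world:
  s0 (successors {s1, s3, s4, s5, s6, s8}): φ is true.
  s1 (successors {s0, s1, s2, s4, s5, s6, s8}): φ is true.
  s2 (successors {s1, s3, s4, s5, s7, s8}): φ is true.
  s3 (successors {s0, s2, s4, s5, s6, s7, s8}): φ is true.
  s4 (successors {s0, s1, s2, s3, s5, s6, s7, s8}): φ is true.
  s5 (successors {s0, s1, s2, s3, s4, s6, s7}): φ is true.
  s6 (successors {s0, s1, s3, s4, s5, s7, s8}): φ is true.
  s7 (successors {s2, s3, s4, s5, s6, s7, s8}): φ is true.
  s8 (successors {s0, s1, s2, s3, s4, s6, s7, s8}): φ is true.
Detail at s0 (witness):
  At s0: \Diamond q requires q at some successor in {s1, s3, s4, s5, s6, s8}.
    q holds at s1, so \Diamond q is true at s0.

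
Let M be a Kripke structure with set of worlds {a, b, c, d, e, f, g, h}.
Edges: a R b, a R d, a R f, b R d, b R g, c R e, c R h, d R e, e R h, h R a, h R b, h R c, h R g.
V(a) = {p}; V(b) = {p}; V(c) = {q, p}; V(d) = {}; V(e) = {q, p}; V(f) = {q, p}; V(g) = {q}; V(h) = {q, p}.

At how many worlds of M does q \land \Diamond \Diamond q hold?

3

Recall that \Diamond ψ holds at a world iff ψ holds at some accessible world.
Let φ = q \land \Diamond \Diamond q. Evaluate φ at each world:
  a (successors {b, d, f}): φ is false.
  b (successors {d, g}): φ is false.
  c (successors {e, h}): φ is true.
  d (successors {e}): φ is false.
  e (successors {h}): φ is true.
  f (successors ∅): φ is false.
  g (successors ∅): φ is false.
  h (successors {a, b, c, g}): φ is true.
For instance, at e:
  At e: q is true, \Diamond \Diamond q is true, so q \land \Diamond \Diamond q is true.
    At e: \Diamond \Diamond q requires \Diamond q at some successor in {h}.
      \Diamond q holds at h, so \Diamond \Diamond q is true at e.
Satisfying worlds: {c, e, h}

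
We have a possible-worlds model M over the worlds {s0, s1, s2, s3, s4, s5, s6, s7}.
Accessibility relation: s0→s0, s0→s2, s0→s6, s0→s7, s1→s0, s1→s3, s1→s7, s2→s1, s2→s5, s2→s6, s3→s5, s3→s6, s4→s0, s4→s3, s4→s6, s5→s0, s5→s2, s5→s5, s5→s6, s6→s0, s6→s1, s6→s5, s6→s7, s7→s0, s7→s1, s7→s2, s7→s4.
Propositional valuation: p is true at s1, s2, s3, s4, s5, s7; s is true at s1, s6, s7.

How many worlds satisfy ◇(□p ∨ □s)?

Let φ = ◇(□p ∨ □s). Evaluate φ at each world:
  s0 (successors {s0, s2, s6, s7}): φ is false.
  s1 (successors {s0, s3, s7}): φ is false.
  s2 (successors {s1, s5, s6}): φ is false.
  s3 (successors {s5, s6}): φ is false.
  s4 (successors {s0, s3, s6}): φ is false.
  s5 (successors {s0, s2, s5, s6}): φ is false.
  s6 (successors {s0, s1, s5, s7}): φ is false.
  s7 (successors {s0, s1, s2, s4}): φ is false.
For instance, at s3:
  At s3: ◇(□p ∨ □s) requires □p ∨ □s at some successor in {s5, s6}.
    At s5: □p ∨ □s is false.
    At s6: □p ∨ □s is false.
  So ◇(□p ∨ □s) is false at s3.
Satisfying worlds: none.

0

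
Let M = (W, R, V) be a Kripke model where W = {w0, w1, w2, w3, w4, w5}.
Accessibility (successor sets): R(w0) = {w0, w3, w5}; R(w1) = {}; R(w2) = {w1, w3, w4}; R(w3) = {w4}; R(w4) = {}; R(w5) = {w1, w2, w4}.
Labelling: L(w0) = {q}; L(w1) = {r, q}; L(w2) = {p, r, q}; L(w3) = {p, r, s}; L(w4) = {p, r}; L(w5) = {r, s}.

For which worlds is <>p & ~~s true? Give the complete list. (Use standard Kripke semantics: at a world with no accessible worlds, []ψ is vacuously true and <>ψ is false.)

Let φ = <>p & ~~s. Evaluate φ at each world:
  w0 (successors {w0, w3, w5}): φ is false.
  w1 (successors ∅): φ is false.
  w2 (successors {w1, w3, w4}): φ is false.
  w3 (successors {w4}): φ is true.
  w4 (successors ∅): φ is false.
  w5 (successors {w1, w2, w4}): φ is true.
For instance, at w5:
  At w5: <>p is true, ~~s is true, so <>p & ~~s is true.
    At w5: <>p requires p at some successor in {w1, w2, w4}.
      p holds at w2, so <>p is true at w5.
Satisfying worlds: {w3, w5}

w3, w5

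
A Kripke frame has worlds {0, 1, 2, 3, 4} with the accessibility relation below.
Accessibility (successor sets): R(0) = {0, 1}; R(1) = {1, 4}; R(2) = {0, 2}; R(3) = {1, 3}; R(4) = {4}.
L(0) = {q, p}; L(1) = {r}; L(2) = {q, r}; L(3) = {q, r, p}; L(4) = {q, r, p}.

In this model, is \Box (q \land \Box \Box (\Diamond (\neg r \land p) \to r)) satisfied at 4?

Yes

At 4: \Box (q \land \Box \Box (\Diamond (\neg r \land p) \to r)) requires q \land \Box \Box (\Diamond (\neg r \land p) \to r) at every successor {4}.
    At 4: q is true, \Box \Box (\Diamond (\neg r \land p) \to r) is true, so q \land \Box \Box (\Diamond (\neg r \land p) \to r) is true.
      At 4: \Box \Box (\Diamond (\neg r \land p) \to r) requires \Box (\Diamond (\neg r \land p) \to r) at every successor {4}.
        At 4: \Box (\Diamond (\neg r \land p) \to r) is true.
      So \Box \Box (\Diamond (\neg r \land p) \to r) is true at 4.
So \Box (q \land \Box \Box (\Diamond (\neg r \land p) \to r)) is true at 4.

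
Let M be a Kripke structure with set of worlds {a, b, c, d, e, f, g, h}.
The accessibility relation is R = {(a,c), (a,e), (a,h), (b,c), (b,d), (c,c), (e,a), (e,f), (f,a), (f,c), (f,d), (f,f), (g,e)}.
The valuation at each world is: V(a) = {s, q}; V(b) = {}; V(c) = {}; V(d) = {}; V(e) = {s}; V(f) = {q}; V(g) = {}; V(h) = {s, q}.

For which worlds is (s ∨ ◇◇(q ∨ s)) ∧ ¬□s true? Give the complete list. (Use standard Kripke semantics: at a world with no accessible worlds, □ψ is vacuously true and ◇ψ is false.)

Recall that □ψ holds at a world iff ψ holds at every accessible world, and ◇ψ holds iff ψ holds at some accessible world.
Let φ = (s ∨ ◇◇(q ∨ s)) ∧ ¬□s. Evaluate φ at each world:
  a (successors {c, e, h}): φ is true.
  b (successors {c, d}): φ is false.
  c (successors {c}): φ is false.
  d (successors ∅): φ is false.
  e (successors {a, f}): φ is true.
  f (successors {a, c, d, f}): φ is true.
  g (successors {e}): φ is false.
  h (successors ∅): φ is false.
For instance, at b:
  At b: s ∨ ◇◇(q ∨ s) is false, ¬□s is true, so (s ∨ ◇◇(q ∨ s)) ∧ ¬□s is false.
    At b: s is false, ◇◇(q ∨ s) is false, so s ∨ ◇◇(q ∨ s) is false.
      At b: ◇◇(q ∨ s) requires ◇(q ∨ s) at some successor in {c, d}.
        At c: ◇(q ∨ s) is false.
        At d: ◇(q ∨ s) is false.
      So ◇◇(q ∨ s) is false at b.
    At b: □s is false, so ¬□s is true.
      At b: □s requires s at every successor {c, d}.
        s fails at c, so □s is false at b.
Satisfying worlds: {a, e, f}

a, e, f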